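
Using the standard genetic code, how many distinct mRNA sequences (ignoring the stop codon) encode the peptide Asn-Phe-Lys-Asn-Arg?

96

Asn: 2 codons.
Phe: 2 codons.
Lys: 2 codons.
Asn: 2 codons.
Arg: 6 codons.
2 × 2 × 2 × 2 × 6 = 96.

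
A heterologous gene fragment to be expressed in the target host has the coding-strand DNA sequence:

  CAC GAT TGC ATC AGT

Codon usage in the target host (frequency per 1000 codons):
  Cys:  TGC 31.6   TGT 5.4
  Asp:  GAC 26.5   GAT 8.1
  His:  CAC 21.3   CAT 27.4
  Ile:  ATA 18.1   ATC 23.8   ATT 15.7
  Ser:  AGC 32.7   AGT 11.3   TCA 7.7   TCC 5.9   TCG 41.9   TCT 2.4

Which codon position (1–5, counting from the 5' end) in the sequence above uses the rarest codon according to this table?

2

Codon 1 CAC (His): 21.3 per 1000.
Codon 2 GAT (Asp): 8.1 per 1000.
Codon 3 TGC (Cys): 31.6 per 1000.
Codon 4 ATC (Ile): 23.8 per 1000.
Codon 5 AGT (Ser): 11.3 per 1000.
Lowest frequency is 8.1 at codon 2.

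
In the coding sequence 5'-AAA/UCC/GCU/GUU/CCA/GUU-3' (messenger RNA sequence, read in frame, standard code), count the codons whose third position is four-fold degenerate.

5

Codon 1 AAA (Lys): third position 2-fold.
Codon 2 UCC (Ser): third position 4-fold.
Codon 3 GCU (Ala): third position 4-fold.
Codon 4 GUU (Val): third position 4-fold.
Codon 5 CCA (Pro): third position 4-fold.
Codon 6 GUU (Val): third position 4-fold.
Four-fold degenerate third positions: 5.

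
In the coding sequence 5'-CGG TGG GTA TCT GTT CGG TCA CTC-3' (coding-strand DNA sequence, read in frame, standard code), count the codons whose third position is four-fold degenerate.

Codon 1 CGG (Arg): third position 4-fold.
Codon 2 TGG (Trp): third position 1-fold.
Codon 3 GTA (Val): third position 4-fold.
Codon 4 TCT (Ser): third position 4-fold.
Codon 5 GTT (Val): third position 4-fold.
Codon 6 CGG (Arg): third position 4-fold.
Codon 7 TCA (Ser): third position 4-fold.
Codon 8 CTC (Leu): third position 4-fold.
Four-fold degenerate third positions: 7.

7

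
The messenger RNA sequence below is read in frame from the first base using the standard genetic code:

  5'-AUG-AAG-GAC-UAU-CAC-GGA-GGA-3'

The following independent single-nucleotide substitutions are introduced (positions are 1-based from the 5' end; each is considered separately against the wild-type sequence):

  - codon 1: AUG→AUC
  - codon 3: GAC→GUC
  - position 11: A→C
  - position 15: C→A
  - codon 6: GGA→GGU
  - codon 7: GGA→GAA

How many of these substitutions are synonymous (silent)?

1

Codon 1: AUG (Met) → AUC (Ile) — missense.
Codon 3: GAC (Asp) → GUC (Val) — missense.
Codon 4: UAU (Tyr) → UCU (Ser) — missense.
Codon 5: CAC (His) → CAA (Gln) — missense.
Codon 6: GGA (Gly) → GGU (Gly) — synonymous.
Codon 7: GGA (Gly) → GAA (Glu) — missense.
Synonymous: 1 of 6.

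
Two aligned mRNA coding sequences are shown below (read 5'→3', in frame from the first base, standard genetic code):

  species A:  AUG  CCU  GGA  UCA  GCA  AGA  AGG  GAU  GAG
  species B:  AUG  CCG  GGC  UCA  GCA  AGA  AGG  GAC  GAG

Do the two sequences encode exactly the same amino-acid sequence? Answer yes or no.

Codon 1: AUG Met / AUG Met — identical.
Codon 2: CCU Pro / CCG Pro — synonymous.
Codon 3: GGA Gly / GGC Gly — synonymous.
Codon 4: UCA Ser / UCA Ser — identical.
Codon 5: GCA Ala / GCA Ala — identical.
Codon 6: AGA Arg / AGA Arg — identical.
Codon 7: AGG Arg / AGG Arg — identical.
Codon 8: GAU Asp / GAC Asp — synonymous.
Codon 9: GAG Glu / GAG Glu — identical.
Nonsynonymous differences: 0 → same protein.

yes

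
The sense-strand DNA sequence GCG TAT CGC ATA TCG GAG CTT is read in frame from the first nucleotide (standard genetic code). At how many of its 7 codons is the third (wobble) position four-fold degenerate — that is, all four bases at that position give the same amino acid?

4

Codon 1 GCG (Ala): third position 4-fold.
Codon 2 TAT (Tyr): third position 2-fold.
Codon 3 CGC (Arg): third position 4-fold.
Codon 4 ATA (Ile): third position 3-fold.
Codon 5 TCG (Ser): third position 4-fold.
Codon 6 GAG (Glu): third position 2-fold.
Codon 7 CTT (Leu): third position 4-fold.
Four-fold degenerate third positions: 4.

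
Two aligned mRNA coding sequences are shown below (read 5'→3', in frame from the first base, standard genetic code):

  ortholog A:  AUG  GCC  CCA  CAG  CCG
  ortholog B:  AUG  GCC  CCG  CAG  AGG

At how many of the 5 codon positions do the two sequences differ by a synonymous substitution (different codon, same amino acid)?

1

Codon 1: AUG Met / AUG Met — identical.
Codon 2: GCC Ala / GCC Ala — identical.
Codon 3: CCA Pro / CCG Pro — synonymous.
Codon 4: CAG Gln / CAG Gln — identical.
Codon 5: CCG Pro / AGG Arg — nonsynonymous.
Synonymous differences: 1.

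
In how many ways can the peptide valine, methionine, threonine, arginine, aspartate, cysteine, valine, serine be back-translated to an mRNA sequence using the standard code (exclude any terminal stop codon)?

9216

Val: 4 codons.
Met: 1 codon.
Thr: 4 codons.
Arg: 6 codons.
Asp: 2 codons.
Cys: 2 codons.
Val: 4 codons.
Ser: 6 codons.
4 × 1 × 4 × 6 × 2 × 2 × 4 × 6 = 9216.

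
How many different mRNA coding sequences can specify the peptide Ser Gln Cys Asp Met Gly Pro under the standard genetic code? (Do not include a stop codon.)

Ser: 6 codons.
Gln: 2 codons.
Cys: 2 codons.
Asp: 2 codons.
Met: 1 codon.
Gly: 4 codons.
Pro: 4 codons.
6 × 2 × 2 × 2 × 1 × 4 × 4 = 768.

768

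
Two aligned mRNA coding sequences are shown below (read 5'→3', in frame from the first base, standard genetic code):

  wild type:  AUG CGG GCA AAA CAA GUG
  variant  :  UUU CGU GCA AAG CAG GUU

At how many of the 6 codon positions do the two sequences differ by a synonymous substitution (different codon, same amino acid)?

4

Codon 1: AUG Met / UUU Phe — nonsynonymous.
Codon 2: CGG Arg / CGU Arg — synonymous.
Codon 3: GCA Ala / GCA Ala — identical.
Codon 4: AAA Lys / AAG Lys — synonymous.
Codon 5: CAA Gln / CAG Gln — synonymous.
Codon 6: GUG Val / GUU Val — synonymous.
Synonymous differences: 4.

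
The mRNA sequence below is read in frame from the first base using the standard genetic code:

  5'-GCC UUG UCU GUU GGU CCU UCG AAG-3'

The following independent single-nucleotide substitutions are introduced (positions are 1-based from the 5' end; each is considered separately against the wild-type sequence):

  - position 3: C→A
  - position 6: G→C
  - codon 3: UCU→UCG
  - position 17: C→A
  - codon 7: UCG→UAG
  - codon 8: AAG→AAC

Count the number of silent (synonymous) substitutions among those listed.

Codon 1: GCC (Ala) → GCA (Ala) — synonymous.
Codon 2: UUG (Leu) → UUC (Phe) — missense.
Codon 3: UCU (Ser) → UCG (Ser) — synonymous.
Codon 6: CCU (Pro) → CAU (His) — missense.
Codon 7: UCG (Ser) → UAG (Stop) — nonsense.
Codon 8: AAG (Lys) → AAC (Asn) — missense.
Synonymous: 2 of 6.

2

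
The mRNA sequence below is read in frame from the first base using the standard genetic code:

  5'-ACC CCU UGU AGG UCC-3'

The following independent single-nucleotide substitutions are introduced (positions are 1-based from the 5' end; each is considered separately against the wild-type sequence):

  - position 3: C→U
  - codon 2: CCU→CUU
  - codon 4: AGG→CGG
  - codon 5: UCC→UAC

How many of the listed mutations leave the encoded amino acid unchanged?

2

Codon 1: ACC (Thr) → ACU (Thr) — synonymous.
Codon 2: CCU (Pro) → CUU (Leu) — missense.
Codon 4: AGG (Arg) → CGG (Arg) — synonymous.
Codon 5: UCC (Ser) → UAC (Tyr) — missense.
Synonymous: 2 of 4.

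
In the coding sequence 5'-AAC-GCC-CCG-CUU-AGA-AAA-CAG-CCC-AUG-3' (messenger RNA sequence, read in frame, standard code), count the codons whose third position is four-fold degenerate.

4

Codon 1 AAC (Asn): third position 2-fold.
Codon 2 GCC (Ala): third position 4-fold.
Codon 3 CCG (Pro): third position 4-fold.
Codon 4 CUU (Leu): third position 4-fold.
Codon 5 AGA (Arg): third position 2-fold.
Codon 6 AAA (Lys): third position 2-fold.
Codon 7 CAG (Gln): third position 2-fold.
Codon 8 CCC (Pro): third position 4-fold.
Codon 9 AUG (Met): third position 1-fold.
Four-fold degenerate third positions: 4.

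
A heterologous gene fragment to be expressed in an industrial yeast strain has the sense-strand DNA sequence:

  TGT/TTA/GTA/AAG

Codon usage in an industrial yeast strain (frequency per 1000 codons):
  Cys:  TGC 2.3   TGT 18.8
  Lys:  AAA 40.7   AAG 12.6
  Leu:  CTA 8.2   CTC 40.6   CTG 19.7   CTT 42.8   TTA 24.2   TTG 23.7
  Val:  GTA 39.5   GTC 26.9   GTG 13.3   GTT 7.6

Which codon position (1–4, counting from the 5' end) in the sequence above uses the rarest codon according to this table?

Codon 1 TGT (Cys): 18.8 per 1000.
Codon 2 TTA (Leu): 24.2 per 1000.
Codon 3 GTA (Val): 39.5 per 1000.
Codon 4 AAG (Lys): 12.6 per 1000.
Lowest frequency is 12.6 at codon 4.

4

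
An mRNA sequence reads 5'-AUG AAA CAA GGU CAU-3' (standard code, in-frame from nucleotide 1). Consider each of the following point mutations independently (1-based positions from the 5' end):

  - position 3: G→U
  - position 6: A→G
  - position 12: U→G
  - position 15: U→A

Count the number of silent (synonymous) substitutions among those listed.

Codon 1: AUG (Met) → AUU (Ile) — missense.
Codon 2: AAA (Lys) → AAG (Lys) — synonymous.
Codon 4: GGU (Gly) → GGG (Gly) — synonymous.
Codon 5: CAU (His) → CAA (Gln) — missense.
Synonymous: 2 of 4.

2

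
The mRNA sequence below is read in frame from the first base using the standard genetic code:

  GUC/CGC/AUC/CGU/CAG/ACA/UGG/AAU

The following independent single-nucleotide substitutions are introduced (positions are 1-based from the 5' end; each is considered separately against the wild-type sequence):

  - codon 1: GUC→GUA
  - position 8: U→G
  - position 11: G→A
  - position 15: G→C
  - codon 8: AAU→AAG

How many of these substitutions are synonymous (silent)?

Codon 1: GUC (Val) → GUA (Val) — synonymous.
Codon 3: AUC (Ile) → AGC (Ser) — missense.
Codon 4: CGU (Arg) → CAU (His) — missense.
Codon 5: CAG (Gln) → CAC (His) — missense.
Codon 8: AAU (Asn) → AAG (Lys) — missense.
Synonymous: 1 of 5.

1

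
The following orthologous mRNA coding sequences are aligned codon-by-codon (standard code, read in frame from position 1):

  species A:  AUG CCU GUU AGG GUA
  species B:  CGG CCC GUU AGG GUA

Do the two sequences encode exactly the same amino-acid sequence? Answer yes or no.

Codon 1: AUG Met / CGG Arg — nonsynonymous.
Codon 2: CCU Pro / CCC Pro — synonymous.
Codon 3: GUU Val / GUU Val — identical.
Codon 4: AGG Arg / AGG Arg — identical.
Codon 5: GUA Val / GUA Val — identical.
Nonsynonymous differences: 1 → different protein.

no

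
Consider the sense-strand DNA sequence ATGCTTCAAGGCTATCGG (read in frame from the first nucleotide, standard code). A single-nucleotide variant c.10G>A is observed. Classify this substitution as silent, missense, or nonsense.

missense

Position 10 falls in codon 4: GGC → Gly.
After the substitution the codon is AGC → Ser.
Gly ≠ Ser, so this is a missense mutation.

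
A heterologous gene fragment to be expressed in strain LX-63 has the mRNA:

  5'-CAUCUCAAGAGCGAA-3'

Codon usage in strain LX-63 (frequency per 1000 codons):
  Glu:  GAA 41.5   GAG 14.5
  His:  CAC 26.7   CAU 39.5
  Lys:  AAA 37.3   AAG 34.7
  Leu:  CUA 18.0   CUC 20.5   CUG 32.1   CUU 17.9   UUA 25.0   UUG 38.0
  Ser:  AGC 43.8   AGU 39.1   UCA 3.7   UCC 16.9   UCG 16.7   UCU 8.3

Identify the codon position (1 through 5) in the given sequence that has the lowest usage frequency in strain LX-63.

2

Codon 1 CAU (His): 39.5 per 1000.
Codon 2 CUC (Leu): 20.5 per 1000.
Codon 3 AAG (Lys): 34.7 per 1000.
Codon 4 AGC (Ser): 43.8 per 1000.
Codon 5 GAA (Glu): 41.5 per 1000.
Lowest frequency is 20.5 at codon 2.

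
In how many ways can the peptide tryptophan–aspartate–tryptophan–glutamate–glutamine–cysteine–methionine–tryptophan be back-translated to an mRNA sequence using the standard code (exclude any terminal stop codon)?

16

Trp: 1 codon.
Asp: 2 codons.
Trp: 1 codon.
Glu: 2 codons.
Gln: 2 codons.
Cys: 2 codons.
Met: 1 codon.
Trp: 1 codon.
1 × 2 × 1 × 2 × 2 × 2 × 1 × 1 = 16.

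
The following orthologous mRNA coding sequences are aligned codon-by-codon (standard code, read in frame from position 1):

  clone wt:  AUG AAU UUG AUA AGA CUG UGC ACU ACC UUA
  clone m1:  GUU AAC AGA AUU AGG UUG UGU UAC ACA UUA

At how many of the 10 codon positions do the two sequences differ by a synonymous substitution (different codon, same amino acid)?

6

Codon 1: AUG Met / GUU Val — nonsynonymous.
Codon 2: AAU Asn / AAC Asn — synonymous.
Codon 3: UUG Leu / AGA Arg — nonsynonymous.
Codon 4: AUA Ile / AUU Ile — synonymous.
Codon 5: AGA Arg / AGG Arg — synonymous.
Codon 6: CUG Leu / UUG Leu — synonymous.
Codon 7: UGC Cys / UGU Cys — synonymous.
Codon 8: ACU Thr / UAC Tyr — nonsynonymous.
Codon 9: ACC Thr / ACA Thr — synonymous.
Codon 10: UUA Leu / UUA Leu — identical.
Synonymous differences: 6.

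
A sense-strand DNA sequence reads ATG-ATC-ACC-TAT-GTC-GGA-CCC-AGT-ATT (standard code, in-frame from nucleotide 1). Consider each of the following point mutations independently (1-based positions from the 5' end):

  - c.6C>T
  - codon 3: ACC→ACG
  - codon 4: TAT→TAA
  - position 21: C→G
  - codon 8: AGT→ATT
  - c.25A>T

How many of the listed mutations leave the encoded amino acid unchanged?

3

Codon 2: ATC (Ile) → ATT (Ile) — synonymous.
Codon 3: ACC (Thr) → ACG (Thr) — synonymous.
Codon 4: TAT (Tyr) → TAA (Stop) — nonsense.
Codon 7: CCC (Pro) → CCG (Pro) — synonymous.
Codon 8: AGT (Ser) → ATT (Ile) — missense.
Codon 9: ATT (Ile) → TTT (Phe) — missense.
Synonymous: 3 of 6.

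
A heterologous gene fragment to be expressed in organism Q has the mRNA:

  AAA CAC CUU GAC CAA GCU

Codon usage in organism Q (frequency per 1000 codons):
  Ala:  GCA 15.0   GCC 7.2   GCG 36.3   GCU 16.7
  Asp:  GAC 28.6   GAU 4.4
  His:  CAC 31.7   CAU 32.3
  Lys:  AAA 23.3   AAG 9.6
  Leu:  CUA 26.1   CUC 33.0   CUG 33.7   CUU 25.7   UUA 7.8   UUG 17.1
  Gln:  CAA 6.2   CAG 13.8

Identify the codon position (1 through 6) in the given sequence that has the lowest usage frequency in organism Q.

Codon 1 AAA (Lys): 23.3 per 1000.
Codon 2 CAC (His): 31.7 per 1000.
Codon 3 CUU (Leu): 25.7 per 1000.
Codon 4 GAC (Asp): 28.6 per 1000.
Codon 5 CAA (Gln): 6.2 per 1000.
Codon 6 GCU (Ala): 16.7 per 1000.
Lowest frequency is 6.2 at codon 5.

5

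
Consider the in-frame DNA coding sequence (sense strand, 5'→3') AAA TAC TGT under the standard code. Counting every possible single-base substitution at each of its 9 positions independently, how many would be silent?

3

Codon 1 (AAA, Lys): 1 synonymous substitution.
Codon 2 (TAC, Tyr): 1 synonymous substitution.
Codon 3 (TGT, Cys): 1 synonymous substitution.
Total: 1 + 1 + 1 = 3.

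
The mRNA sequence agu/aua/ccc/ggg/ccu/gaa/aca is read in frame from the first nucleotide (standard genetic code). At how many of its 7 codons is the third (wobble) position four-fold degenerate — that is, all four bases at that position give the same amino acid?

4

Codon 1 AGU (Ser): third position 2-fold.
Codon 2 AUA (Ile): third position 3-fold.
Codon 3 CCC (Pro): third position 4-fold.
Codon 4 GGG (Gly): third position 4-fold.
Codon 5 CCU (Pro): third position 4-fold.
Codon 6 GAA (Glu): third position 2-fold.
Codon 7 ACA (Thr): third position 4-fold.
Four-fold degenerate third positions: 4.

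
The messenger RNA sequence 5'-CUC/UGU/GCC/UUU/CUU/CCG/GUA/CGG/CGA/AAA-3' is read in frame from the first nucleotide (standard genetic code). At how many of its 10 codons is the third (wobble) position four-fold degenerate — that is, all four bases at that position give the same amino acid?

Codon 1 CUC (Leu): third position 4-fold.
Codon 2 UGU (Cys): third position 2-fold.
Codon 3 GCC (Ala): third position 4-fold.
Codon 4 UUU (Phe): third position 2-fold.
Codon 5 CUU (Leu): third position 4-fold.
Codon 6 CCG (Pro): third position 4-fold.
Codon 7 GUA (Val): third position 4-fold.
Codon 8 CGG (Arg): third position 4-fold.
Codon 9 CGA (Arg): third position 4-fold.
Codon 10 AAA (Lys): third position 2-fold.
Four-fold degenerate third positions: 7.

7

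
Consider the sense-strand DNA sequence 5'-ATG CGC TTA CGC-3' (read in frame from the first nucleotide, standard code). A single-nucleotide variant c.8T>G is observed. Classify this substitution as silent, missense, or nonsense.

nonsense

Position 8 falls in codon 3: TTA → Leu.
After the substitution the codon is TGA → Stop.
The new codon is a stop codon, so this is a nonsense mutation.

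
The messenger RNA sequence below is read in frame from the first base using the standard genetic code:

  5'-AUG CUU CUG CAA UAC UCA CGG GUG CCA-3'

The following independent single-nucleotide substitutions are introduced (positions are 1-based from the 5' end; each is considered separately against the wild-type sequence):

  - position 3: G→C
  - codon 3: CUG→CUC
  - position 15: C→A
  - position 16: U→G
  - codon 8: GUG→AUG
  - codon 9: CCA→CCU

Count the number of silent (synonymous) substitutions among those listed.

2

Codon 1: AUG (Met) → AUC (Ile) — missense.
Codon 3: CUG (Leu) → CUC (Leu) — synonymous.
Codon 5: UAC (Tyr) → UAA (Stop) — nonsense.
Codon 6: UCA (Ser) → GCA (Ala) — missense.
Codon 8: GUG (Val) → AUG (Met) — missense.
Codon 9: CCA (Pro) → CCU (Pro) — synonymous.
Synonymous: 2 of 6.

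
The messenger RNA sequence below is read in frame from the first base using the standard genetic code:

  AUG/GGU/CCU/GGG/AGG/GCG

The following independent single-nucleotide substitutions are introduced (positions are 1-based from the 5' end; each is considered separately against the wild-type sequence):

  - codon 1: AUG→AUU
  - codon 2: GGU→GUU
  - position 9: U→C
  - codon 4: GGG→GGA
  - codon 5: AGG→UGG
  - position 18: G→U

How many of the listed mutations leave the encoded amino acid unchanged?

Codon 1: AUG (Met) → AUU (Ile) — missense.
Codon 2: GGU (Gly) → GUU (Val) — missense.
Codon 3: CCU (Pro) → CCC (Pro) — synonymous.
Codon 4: GGG (Gly) → GGA (Gly) — synonymous.
Codon 5: AGG (Arg) → UGG (Trp) — missense.
Codon 6: GCG (Ala) → GCU (Ala) — synonymous.
Synonymous: 3 of 6.

3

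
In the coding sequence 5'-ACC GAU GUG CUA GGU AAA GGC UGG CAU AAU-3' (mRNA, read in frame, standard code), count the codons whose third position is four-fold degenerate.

5

Codon 1 ACC (Thr): third position 4-fold.
Codon 2 GAU (Asp): third position 2-fold.
Codon 3 GUG (Val): third position 4-fold.
Codon 4 CUA (Leu): third position 4-fold.
Codon 5 GGU (Gly): third position 4-fold.
Codon 6 AAA (Lys): third position 2-fold.
Codon 7 GGC (Gly): third position 4-fold.
Codon 8 UGG (Trp): third position 1-fold.
Codon 9 CAU (His): third position 2-fold.
Codon 10 AAU (Asn): third position 2-fold.
Four-fold degenerate third positions: 5.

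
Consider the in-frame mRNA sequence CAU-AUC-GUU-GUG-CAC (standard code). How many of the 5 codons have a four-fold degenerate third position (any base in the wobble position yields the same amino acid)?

Codon 1 CAU (His): third position 2-fold.
Codon 2 AUC (Ile): third position 3-fold.
Codon 3 GUU (Val): third position 4-fold.
Codon 4 GUG (Val): third position 4-fold.
Codon 5 CAC (His): third position 2-fold.
Four-fold degenerate third positions: 2.

2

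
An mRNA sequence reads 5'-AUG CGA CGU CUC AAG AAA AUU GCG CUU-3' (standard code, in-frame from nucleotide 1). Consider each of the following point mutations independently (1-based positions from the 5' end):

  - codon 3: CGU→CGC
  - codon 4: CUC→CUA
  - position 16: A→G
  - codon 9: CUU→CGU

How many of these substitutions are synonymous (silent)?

2

Codon 3: CGU (Arg) → CGC (Arg) — synonymous.
Codon 4: CUC (Leu) → CUA (Leu) — synonymous.
Codon 6: AAA (Lys) → GAA (Glu) — missense.
Codon 9: CUU (Leu) → CGU (Arg) — missense.
Synonymous: 2 of 4.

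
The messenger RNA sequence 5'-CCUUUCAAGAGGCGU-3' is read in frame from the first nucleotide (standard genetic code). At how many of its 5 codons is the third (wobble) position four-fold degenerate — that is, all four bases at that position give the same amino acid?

Codon 1 CCU (Pro): third position 4-fold.
Codon 2 UUC (Phe): third position 2-fold.
Codon 3 AAG (Lys): third position 2-fold.
Codon 4 AGG (Arg): third position 2-fold.
Codon 5 CGU (Arg): third position 4-fold.
Four-fold degenerate third positions: 2.

2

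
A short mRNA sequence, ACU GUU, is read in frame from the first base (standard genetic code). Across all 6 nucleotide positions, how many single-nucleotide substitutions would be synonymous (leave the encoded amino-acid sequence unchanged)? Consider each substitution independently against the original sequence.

6

Codon 1 (ACU, Thr): 3 synonymous substitutions.
Codon 2 (GUU, Val): 3 synonymous substitutions.
Total: 3 + 3 = 6.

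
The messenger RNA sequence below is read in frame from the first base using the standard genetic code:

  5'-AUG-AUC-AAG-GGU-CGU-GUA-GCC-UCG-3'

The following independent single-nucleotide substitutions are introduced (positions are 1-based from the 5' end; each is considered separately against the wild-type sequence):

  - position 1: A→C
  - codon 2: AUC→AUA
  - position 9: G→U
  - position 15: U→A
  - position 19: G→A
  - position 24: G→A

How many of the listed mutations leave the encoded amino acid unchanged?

Codon 1: AUG (Met) → CUG (Leu) — missense.
Codon 2: AUC (Ile) → AUA (Ile) — synonymous.
Codon 3: AAG (Lys) → AAU (Asn) — missense.
Codon 5: CGU (Arg) → CGA (Arg) — synonymous.
Codon 7: GCC (Ala) → ACC (Thr) — missense.
Codon 8: UCG (Ser) → UCA (Ser) — synonymous.
Synonymous: 3 of 6.

3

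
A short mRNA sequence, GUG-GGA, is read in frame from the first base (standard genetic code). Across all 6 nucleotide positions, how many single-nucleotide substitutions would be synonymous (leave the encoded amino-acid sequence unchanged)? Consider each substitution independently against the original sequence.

Codon 1 (GUG, Val): 3 synonymous substitutions.
Codon 2 (GGA, Gly): 3 synonymous substitutions.
Total: 3 + 3 = 6.

6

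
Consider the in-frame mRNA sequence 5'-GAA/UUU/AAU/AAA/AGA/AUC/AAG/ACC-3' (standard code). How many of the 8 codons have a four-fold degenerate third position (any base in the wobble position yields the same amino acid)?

1

Codon 1 GAA (Glu): third position 2-fold.
Codon 2 UUU (Phe): third position 2-fold.
Codon 3 AAU (Asn): third position 2-fold.
Codon 4 AAA (Lys): third position 2-fold.
Codon 5 AGA (Arg): third position 2-fold.
Codon 6 AUC (Ile): third position 3-fold.
Codon 7 AAG (Lys): third position 2-fold.
Codon 8 ACC (Thr): third position 4-fold.
Four-fold degenerate third positions: 1.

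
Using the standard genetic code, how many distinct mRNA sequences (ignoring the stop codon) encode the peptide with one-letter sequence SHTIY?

Ser: 6 codons.
His: 2 codons.
Thr: 4 codons.
Ile: 3 codons.
Tyr: 2 codons.
6 × 2 × 4 × 3 × 2 = 288.

288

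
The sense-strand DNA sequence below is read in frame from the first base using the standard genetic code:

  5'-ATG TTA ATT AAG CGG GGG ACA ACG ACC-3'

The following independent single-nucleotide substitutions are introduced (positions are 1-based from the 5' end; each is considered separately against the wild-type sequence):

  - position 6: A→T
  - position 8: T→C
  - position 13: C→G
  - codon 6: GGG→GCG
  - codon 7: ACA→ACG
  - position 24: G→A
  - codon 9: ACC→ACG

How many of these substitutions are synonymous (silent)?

3

Codon 2: TTA (Leu) → TTT (Phe) — missense.
Codon 3: ATT (Ile) → ACT (Thr) — missense.
Codon 5: CGG (Arg) → GGG (Gly) — missense.
Codon 6: GGG (Gly) → GCG (Ala) — missense.
Codon 7: ACA (Thr) → ACG (Thr) — synonymous.
Codon 8: ACG (Thr) → ACA (Thr) — synonymous.
Codon 9: ACC (Thr) → ACG (Thr) — synonymous.
Synonymous: 3 of 7.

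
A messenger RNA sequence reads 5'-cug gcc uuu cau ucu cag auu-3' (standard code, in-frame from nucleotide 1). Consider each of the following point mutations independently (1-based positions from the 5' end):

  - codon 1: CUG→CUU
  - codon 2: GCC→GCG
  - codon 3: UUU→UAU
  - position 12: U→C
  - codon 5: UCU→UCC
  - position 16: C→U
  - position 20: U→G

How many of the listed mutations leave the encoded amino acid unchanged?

Codon 1: CUG (Leu) → CUU (Leu) — synonymous.
Codon 2: GCC (Ala) → GCG (Ala) — synonymous.
Codon 3: UUU (Phe) → UAU (Tyr) — missense.
Codon 4: CAU (His) → CAC (His) — synonymous.
Codon 5: UCU (Ser) → UCC (Ser) — synonymous.
Codon 6: CAG (Gln) → UAG (Stop) — nonsense.
Codon 7: AUU (Ile) → AGU (Ser) — missense.
Synonymous: 4 of 7.

4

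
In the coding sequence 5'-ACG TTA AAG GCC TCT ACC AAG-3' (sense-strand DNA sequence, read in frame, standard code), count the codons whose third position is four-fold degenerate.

4

Codon 1 ACG (Thr): third position 4-fold.
Codon 2 TTA (Leu): third position 2-fold.
Codon 3 AAG (Lys): third position 2-fold.
Codon 4 GCC (Ala): third position 4-fold.
Codon 5 TCT (Ser): third position 4-fold.
Codon 6 ACC (Thr): third position 4-fold.
Codon 7 AAG (Lys): third position 2-fold.
Four-fold degenerate third positions: 4.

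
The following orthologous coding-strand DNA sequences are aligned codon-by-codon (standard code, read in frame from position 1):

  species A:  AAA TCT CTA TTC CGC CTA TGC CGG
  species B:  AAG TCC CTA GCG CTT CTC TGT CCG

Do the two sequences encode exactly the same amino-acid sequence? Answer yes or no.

no

Codon 1: AAA Lys / AAG Lys — synonymous.
Codon 2: TCT Ser / TCC Ser — synonymous.
Codon 3: CTA Leu / CTA Leu — identical.
Codon 4: TTC Phe / GCG Ala — nonsynonymous.
Codon 5: CGC Arg / CTT Leu — nonsynonymous.
Codon 6: CTA Leu / CTC Leu — synonymous.
Codon 7: TGC Cys / TGT Cys — synonymous.
Codon 8: CGG Arg / CCG Pro — nonsynonymous.
Nonsynonymous differences: 3 → different protein.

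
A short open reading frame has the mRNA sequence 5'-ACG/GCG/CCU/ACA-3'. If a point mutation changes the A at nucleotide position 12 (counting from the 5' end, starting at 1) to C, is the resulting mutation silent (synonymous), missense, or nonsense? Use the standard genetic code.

Position 12 falls in codon 4: ACA → Thr.
After the substitution the codon is ACC → Thr.
Both encode Thr, so the change is synonymous.

silent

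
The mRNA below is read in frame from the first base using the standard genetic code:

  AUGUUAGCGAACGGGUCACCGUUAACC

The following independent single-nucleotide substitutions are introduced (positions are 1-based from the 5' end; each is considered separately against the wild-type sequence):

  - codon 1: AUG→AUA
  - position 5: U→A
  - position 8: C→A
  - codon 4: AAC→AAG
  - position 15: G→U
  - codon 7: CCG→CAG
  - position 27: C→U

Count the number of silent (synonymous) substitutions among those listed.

Codon 1: AUG (Met) → AUA (Ile) — missense.
Codon 2: UUA (Leu) → UAA (Stop) — nonsense.
Codon 3: GCG (Ala) → GAG (Glu) — missense.
Codon 4: AAC (Asn) → AAG (Lys) — missense.
Codon 5: GGG (Gly) → GGU (Gly) — synonymous.
Codon 7: CCG (Pro) → CAG (Gln) — missense.
Codon 9: ACC (Thr) → ACU (Thr) — synonymous.
Synonymous: 2 of 7.

2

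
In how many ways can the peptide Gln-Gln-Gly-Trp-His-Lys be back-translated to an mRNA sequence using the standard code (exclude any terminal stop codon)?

64

Gln: 2 codons.
Gln: 2 codons.
Gly: 4 codons.
Trp: 1 codon.
His: 2 codons.
Lys: 2 codons.
2 × 2 × 4 × 1 × 2 × 2 = 64.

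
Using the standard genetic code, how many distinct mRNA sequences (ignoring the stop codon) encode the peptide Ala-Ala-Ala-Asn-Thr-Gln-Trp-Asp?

2048

Ala: 4 codons.
Ala: 4 codons.
Ala: 4 codons.
Asn: 2 codons.
Thr: 4 codons.
Gln: 2 codons.
Trp: 1 codon.
Asp: 2 codons.
4 × 4 × 4 × 2 × 4 × 2 × 1 × 2 = 2048.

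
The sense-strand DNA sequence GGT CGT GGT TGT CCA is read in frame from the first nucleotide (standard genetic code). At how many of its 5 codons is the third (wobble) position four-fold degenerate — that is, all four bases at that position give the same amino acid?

Codon 1 GGT (Gly): third position 4-fold.
Codon 2 CGT (Arg): third position 4-fold.
Codon 3 GGT (Gly): third position 4-fold.
Codon 4 TGT (Cys): third position 2-fold.
Codon 5 CCA (Pro): third position 4-fold.
Four-fold degenerate third positions: 4.

4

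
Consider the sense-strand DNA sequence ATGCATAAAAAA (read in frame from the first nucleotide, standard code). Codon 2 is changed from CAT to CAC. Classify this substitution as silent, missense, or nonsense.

silent

Position 6 falls in codon 2: CAT → His.
After the substitution the codon is CAC → His.
Both encode His, so the change is synonymous.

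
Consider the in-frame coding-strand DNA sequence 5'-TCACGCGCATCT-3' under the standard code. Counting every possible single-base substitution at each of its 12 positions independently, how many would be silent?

Codon 1 (TCA, Ser): 3 synonymous substitutions.
Codon 2 (CGC, Arg): 3 synonymous substitutions.
Codon 3 (GCA, Ala): 3 synonymous substitutions.
Codon 4 (TCT, Ser): 3 synonymous substitutions.
Total: 3 + 3 + 3 + 3 = 12.

12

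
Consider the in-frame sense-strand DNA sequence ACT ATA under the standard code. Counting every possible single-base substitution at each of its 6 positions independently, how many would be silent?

5

Codon 1 (ACT, Thr): 3 synonymous substitutions.
Codon 2 (ATA, Ile): 2 synonymous substitutions.
Total: 3 + 2 = 5.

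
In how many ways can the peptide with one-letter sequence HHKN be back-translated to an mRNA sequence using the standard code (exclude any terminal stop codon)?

His: 2 codons.
His: 2 codons.
Lys: 2 codons.
Asn: 2 codons.
2 × 2 × 2 × 2 = 16.

16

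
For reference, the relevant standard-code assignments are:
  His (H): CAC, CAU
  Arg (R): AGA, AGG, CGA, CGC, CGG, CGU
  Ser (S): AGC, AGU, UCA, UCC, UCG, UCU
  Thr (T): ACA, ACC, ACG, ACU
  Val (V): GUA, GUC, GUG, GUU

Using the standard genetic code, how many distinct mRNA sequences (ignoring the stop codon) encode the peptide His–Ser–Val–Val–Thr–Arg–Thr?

His: 2 codons.
Ser: 6 codons.
Val: 4 codons.
Val: 4 codons.
Thr: 4 codons.
Arg: 6 codons.
Thr: 4 codons.
2 × 6 × 4 × 4 × 4 × 6 × 4 = 18432.

18432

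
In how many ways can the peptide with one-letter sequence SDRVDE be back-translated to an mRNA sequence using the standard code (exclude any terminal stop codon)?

Ser: 6 codons.
Asp: 2 codons.
Arg: 6 codons.
Val: 4 codons.
Asp: 2 codons.
Glu: 2 codons.
6 × 2 × 6 × 4 × 2 × 2 = 1152.

1152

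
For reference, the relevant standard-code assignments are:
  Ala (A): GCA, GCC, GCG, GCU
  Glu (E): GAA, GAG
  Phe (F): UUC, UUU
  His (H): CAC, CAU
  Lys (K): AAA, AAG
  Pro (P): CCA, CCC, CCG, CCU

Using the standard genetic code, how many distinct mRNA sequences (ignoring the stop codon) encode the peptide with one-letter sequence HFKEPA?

256

His: 2 codons.
Phe: 2 codons.
Lys: 2 codons.
Glu: 2 codons.
Pro: 4 codons.
Ala: 4 codons.
2 × 2 × 2 × 2 × 4 × 4 = 256.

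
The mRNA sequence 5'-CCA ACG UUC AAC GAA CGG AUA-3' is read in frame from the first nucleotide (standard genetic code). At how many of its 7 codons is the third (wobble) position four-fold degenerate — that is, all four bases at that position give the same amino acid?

3

Codon 1 CCA (Pro): third position 4-fold.
Codon 2 ACG (Thr): third position 4-fold.
Codon 3 UUC (Phe): third position 2-fold.
Codon 4 AAC (Asn): third position 2-fold.
Codon 5 GAA (Glu): third position 2-fold.
Codon 6 CGG (Arg): third position 4-fold.
Codon 7 AUA (Ile): third position 3-fold.
Four-fold degenerate third positions: 3.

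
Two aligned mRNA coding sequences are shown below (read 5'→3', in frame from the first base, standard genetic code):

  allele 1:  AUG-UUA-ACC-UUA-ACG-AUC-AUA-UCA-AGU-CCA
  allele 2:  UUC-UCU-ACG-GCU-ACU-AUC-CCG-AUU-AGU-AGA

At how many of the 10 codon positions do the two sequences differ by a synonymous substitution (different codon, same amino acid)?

2

Codon 1: AUG Met / UUC Phe — nonsynonymous.
Codon 2: UUA Leu / UCU Ser — nonsynonymous.
Codon 3: ACC Thr / ACG Thr — synonymous.
Codon 4: UUA Leu / GCU Ala — nonsynonymous.
Codon 5: ACG Thr / ACU Thr — synonymous.
Codon 6: AUC Ile / AUC Ile — identical.
Codon 7: AUA Ile / CCG Pro — nonsynonymous.
Codon 8: UCA Ser / AUU Ile — nonsynonymous.
Codon 9: AGU Ser / AGU Ser — identical.
Codon 10: CCA Pro / AGA Arg — nonsynonymous.
Synonymous differences: 2.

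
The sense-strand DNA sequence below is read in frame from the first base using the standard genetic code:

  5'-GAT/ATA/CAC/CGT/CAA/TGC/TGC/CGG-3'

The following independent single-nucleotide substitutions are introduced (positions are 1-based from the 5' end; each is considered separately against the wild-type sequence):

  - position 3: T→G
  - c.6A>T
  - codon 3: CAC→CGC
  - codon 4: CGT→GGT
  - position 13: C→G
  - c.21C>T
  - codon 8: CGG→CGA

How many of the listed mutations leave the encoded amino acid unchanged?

Codon 1: GAT (Asp) → GAG (Glu) — missense.
Codon 2: ATA (Ile) → ATT (Ile) — synonymous.
Codon 3: CAC (His) → CGC (Arg) — missense.
Codon 4: CGT (Arg) → GGT (Gly) — missense.
Codon 5: CAA (Gln) → GAA (Glu) — missense.
Codon 7: TGC (Cys) → TGT (Cys) — synonymous.
Codon 8: CGG (Arg) → CGA (Arg) — synonymous.
Synonymous: 3 of 7.

3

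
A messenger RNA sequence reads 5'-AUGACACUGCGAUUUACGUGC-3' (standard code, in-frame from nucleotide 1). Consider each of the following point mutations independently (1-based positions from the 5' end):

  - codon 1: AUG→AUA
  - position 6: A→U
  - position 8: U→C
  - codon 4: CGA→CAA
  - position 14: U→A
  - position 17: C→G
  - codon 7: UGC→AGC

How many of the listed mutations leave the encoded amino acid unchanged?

Codon 1: AUG (Met) → AUA (Ile) — missense.
Codon 2: ACA (Thr) → ACU (Thr) — synonymous.
Codon 3: CUG (Leu) → CCG (Pro) — missense.
Codon 4: CGA (Arg) → CAA (Gln) — missense.
Codon 5: UUU (Phe) → UAU (Tyr) — missense.
Codon 6: ACG (Thr) → AGG (Arg) — missense.
Codon 7: UGC (Cys) → AGC (Ser) — missense.
Synonymous: 1 of 7.

1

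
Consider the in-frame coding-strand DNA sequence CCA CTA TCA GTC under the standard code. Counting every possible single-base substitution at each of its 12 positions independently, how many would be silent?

Codon 1 (CCA, Pro): 3 synonymous substitutions.
Codon 2 (CTA, Leu): 4 synonymous substitutions.
Codon 3 (TCA, Ser): 3 synonymous substitutions.
Codon 4 (GTC, Val): 3 synonymous substitutions.
Total: 3 + 4 + 3 + 3 = 13.

13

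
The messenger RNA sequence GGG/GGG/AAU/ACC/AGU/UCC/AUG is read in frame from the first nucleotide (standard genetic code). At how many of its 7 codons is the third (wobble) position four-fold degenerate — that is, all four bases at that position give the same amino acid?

4

Codon 1 GGG (Gly): third position 4-fold.
Codon 2 GGG (Gly): third position 4-fold.
Codon 3 AAU (Asn): third position 2-fold.
Codon 4 ACC (Thr): third position 4-fold.
Codon 5 AGU (Ser): third position 2-fold.
Codon 6 UCC (Ser): third position 4-fold.
Codon 7 AUG (Met): third position 1-fold.
Four-fold degenerate third positions: 4.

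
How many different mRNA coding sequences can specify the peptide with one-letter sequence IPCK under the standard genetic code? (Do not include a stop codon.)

Ile: 3 codons.
Pro: 4 codons.
Cys: 2 codons.
Lys: 2 codons.
3 × 4 × 2 × 2 = 48.

48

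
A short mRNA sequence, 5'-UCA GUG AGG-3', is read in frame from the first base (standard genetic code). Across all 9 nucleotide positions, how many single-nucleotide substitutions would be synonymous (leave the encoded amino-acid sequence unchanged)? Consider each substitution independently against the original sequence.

8

Codon 1 (UCA, Ser): 3 synonymous substitutions.
Codon 2 (GUG, Val): 3 synonymous substitutions.
Codon 3 (AGG, Arg): 2 synonymous substitutions.
Total: 3 + 3 + 2 = 8.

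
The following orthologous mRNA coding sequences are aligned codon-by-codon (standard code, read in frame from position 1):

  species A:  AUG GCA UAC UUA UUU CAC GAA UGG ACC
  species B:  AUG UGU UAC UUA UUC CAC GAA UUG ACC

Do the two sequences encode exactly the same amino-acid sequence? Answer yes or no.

no

Codon 1: AUG Met / AUG Met — identical.
Codon 2: GCA Ala / UGU Cys — nonsynonymous.
Codon 3: UAC Tyr / UAC Tyr — identical.
Codon 4: UUA Leu / UUA Leu — identical.
Codon 5: UUU Phe / UUC Phe — synonymous.
Codon 6: CAC His / CAC His — identical.
Codon 7: GAA Glu / GAA Glu — identical.
Codon 8: UGG Trp / UUG Leu — nonsynonymous.
Codon 9: ACC Thr / ACC Thr — identical.
Nonsynonymous differences: 2 → different protein.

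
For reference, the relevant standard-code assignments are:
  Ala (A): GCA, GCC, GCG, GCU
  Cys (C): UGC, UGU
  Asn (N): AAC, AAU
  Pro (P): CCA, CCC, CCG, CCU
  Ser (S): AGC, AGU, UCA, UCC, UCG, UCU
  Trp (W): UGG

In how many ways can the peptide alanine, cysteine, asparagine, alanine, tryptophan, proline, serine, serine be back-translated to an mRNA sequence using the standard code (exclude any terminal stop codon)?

9216

Ala: 4 codons.
Cys: 2 codons.
Asn: 2 codons.
Ala: 4 codons.
Trp: 1 codon.
Pro: 4 codons.
Ser: 6 codons.
Ser: 6 codons.
4 × 2 × 2 × 4 × 1 × 4 × 6 × 6 = 9216.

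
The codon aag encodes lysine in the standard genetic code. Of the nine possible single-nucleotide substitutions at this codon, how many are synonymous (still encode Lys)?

Position 1: none → 0 synonymous.
Position 2: none → 0 synonymous.
Position 3: AAA → 1 synonymous.
Total: 0 + 0 + 1 = 1.

1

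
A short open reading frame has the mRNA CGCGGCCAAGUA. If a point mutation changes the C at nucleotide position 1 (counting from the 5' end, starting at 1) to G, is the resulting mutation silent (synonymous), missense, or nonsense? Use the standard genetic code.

missense

Position 1 falls in codon 1: CGC → Arg.
After the substitution the codon is GGC → Gly.
Arg ≠ Gly, so this is a missense mutation.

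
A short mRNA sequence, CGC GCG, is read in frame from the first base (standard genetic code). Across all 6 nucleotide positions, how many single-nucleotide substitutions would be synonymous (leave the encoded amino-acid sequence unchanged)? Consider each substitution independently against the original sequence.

6

Codon 1 (CGC, Arg): 3 synonymous substitutions.
Codon 2 (GCG, Ala): 3 synonymous substitutions.
Total: 3 + 3 = 6.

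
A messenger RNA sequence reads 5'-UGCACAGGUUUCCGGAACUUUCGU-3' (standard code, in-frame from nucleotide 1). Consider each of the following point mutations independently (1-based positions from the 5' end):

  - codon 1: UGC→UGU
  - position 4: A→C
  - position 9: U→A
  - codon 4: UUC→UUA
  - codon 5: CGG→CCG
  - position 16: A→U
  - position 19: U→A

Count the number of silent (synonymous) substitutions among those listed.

Codon 1: UGC (Cys) → UGU (Cys) — synonymous.
Codon 2: ACA (Thr) → CCA (Pro) — missense.
Codon 3: GGU (Gly) → GGA (Gly) — synonymous.
Codon 4: UUC (Phe) → UUA (Leu) — missense.
Codon 5: CGG (Arg) → CCG (Pro) — missense.
Codon 6: AAC (Asn) → UAC (Tyr) — missense.
Codon 7: UUU (Phe) → AUU (Ile) — missense.
Synonymous: 2 of 7.

2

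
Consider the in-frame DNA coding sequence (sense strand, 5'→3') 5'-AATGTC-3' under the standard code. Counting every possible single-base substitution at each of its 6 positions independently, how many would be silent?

4

Codon 1 (AAT, Asn): 1 synonymous substitution.
Codon 2 (GTC, Val): 3 synonymous substitutions.
Total: 1 + 3 = 4.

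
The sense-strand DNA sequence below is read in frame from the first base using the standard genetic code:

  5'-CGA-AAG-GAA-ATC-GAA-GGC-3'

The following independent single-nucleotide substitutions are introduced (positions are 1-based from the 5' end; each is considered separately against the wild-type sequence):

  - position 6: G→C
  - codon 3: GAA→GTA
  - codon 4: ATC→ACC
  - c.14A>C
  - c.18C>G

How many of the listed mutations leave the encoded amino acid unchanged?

1

Codon 2: AAG (Lys) → AAC (Asn) — missense.
Codon 3: GAA (Glu) → GTA (Val) — missense.
Codon 4: ATC (Ile) → ACC (Thr) — missense.
Codon 5: GAA (Glu) → GCA (Ala) — missense.
Codon 6: GGC (Gly) → GGG (Gly) — synonymous.
Synonymous: 1 of 5.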